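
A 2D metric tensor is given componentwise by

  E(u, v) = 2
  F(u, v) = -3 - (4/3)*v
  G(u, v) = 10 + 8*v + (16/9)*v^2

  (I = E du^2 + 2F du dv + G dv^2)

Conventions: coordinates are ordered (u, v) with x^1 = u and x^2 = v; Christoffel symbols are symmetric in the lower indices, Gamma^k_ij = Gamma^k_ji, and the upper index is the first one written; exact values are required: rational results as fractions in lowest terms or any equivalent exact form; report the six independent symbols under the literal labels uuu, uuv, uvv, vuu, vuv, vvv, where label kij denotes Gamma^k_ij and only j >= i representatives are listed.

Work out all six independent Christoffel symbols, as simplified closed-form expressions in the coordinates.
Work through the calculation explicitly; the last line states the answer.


E = 2; F = -3 - (4/3)*v; G = 10 + 8*v + (16/9)*v^2
Gamma^k_ij = (1/2) g^{kl} (d_i g_jl + d_j g_il - d_l g_ij), with g^inv = (1/(EG-F^2)) [[G, -F], [-F, E]]
first partials: E_u = 0, E_v = 0, F_u = 0, F_v = -4/3, G_u = 0, G_v = 8 + (32/9)*v
D = EG - F^2 = 11 + 8*v + (16/9)*v^2
expanded: Gamma^u_uu = (G E_u - 2F F_u + F E_v)/(2D), Gamma^u_uv = (G E_v - F G_u)/(2D), Gamma^u_vv = (2G F_v - G G_u - F G_v)/(2D), Gamma^v_uu = (2E F_u - E E_v - F E_u)/(2D), Gamma^v_uv = (E G_u - F E_v)/(2D), Gamma^v_vv = (E G_v - 2F F_v + F G_u)/(2D); substitute and cancel common factors

Answer: Gamma_uuu = 0, Gamma_uuv = 0, Gamma_uvv = -12/(16*v^2 + 72*v + 99), Gamma_vuu = 0, Gamma_vuv = 0, Gamma_vvv = (16*v + 36)/(16*v^2 + 72*v + 99)


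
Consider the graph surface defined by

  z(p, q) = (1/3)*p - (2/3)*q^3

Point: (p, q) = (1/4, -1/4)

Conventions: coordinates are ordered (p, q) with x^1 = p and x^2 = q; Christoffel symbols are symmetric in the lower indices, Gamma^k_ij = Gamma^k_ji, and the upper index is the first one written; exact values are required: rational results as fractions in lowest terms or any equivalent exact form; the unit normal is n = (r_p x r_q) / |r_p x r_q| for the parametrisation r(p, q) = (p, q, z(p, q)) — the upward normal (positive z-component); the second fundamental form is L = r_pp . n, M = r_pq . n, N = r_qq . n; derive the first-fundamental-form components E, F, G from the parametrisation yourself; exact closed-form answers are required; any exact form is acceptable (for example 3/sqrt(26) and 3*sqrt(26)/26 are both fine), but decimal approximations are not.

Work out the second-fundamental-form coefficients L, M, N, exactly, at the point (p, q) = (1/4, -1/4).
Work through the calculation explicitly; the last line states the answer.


z_p = 1/3, z_q = -1/8, z_pp = 0, z_pq = 0, z_qq = 1
E = 10/9, F = -1/24, G = 65/64; answer radicand W^2 = 649/576
unnormalised second-form numerators: l = 0, m = 0, n = 1; L = l/sqrt(649/576), and similarly M = m/sqrt(W^2), N = n/sqrt(W^2)

Answer: L = 0, M = 0, N = 24*sqrt(649)/649


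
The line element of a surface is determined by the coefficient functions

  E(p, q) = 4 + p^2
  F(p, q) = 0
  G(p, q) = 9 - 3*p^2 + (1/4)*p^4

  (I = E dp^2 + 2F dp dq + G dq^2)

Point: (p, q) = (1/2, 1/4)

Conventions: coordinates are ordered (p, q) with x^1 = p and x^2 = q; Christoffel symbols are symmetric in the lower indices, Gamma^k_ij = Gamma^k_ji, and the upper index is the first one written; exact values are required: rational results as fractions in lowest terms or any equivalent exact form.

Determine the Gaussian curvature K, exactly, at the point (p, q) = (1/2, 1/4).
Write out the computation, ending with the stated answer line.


E = 17/4, F = 0, G = 529/64, EG - F^2 = 8993/256 at the point
E_p = 1, E_q = 0, F_p = 0, F_q = 0, G_p = -23/8, G_q = 0
E_qq = 0, F_pq = 0, G_pp = -21/4
By Brioschi, K is (det M1 - det M2) divided by (EG - F^2) squared.
M1 = [[-E_qq/2 + F_pq - G_pp/2, E_p/2, F_p - E_q/2], [F_q - G_p/2, E, F], [G_q/2, F, G]] = [[21/8, 1/2, 0], [23/16, 17/4, 0], [0, 0, 529/64]]; det M1 = 88343/1024
M2 = [[0, E_q/2, G_p/2], [E_q/2, E, F], [G_p/2, F, G]] = [[0, 0, -23/16], [0, 17/4, 0], [-23/16, 0, 529/64]]; det M2 = -8993/1024
det M1 - det M2 = 12167/128; K = 12167/128 / (8993/256)^2 = 512/6647

Answer: K = 512/6647


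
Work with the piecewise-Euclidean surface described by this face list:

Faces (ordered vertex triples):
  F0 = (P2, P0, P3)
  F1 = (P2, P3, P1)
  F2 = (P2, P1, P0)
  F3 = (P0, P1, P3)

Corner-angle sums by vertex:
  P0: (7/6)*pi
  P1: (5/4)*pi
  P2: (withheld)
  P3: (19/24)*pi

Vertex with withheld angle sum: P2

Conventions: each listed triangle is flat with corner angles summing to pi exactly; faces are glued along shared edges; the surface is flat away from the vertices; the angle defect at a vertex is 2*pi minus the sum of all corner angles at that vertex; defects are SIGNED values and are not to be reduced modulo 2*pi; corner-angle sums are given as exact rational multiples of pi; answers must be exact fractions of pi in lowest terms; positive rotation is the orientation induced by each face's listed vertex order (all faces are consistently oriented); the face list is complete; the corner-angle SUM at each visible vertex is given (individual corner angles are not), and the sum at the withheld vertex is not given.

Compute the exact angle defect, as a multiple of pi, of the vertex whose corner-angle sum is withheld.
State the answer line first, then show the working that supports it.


Answer: defect(P2) = (29/24)*pi

V = 4, E = 6, F = 4; chi = V - E + F = 2
Gauss-Bonnet: total defect = 2*pi*chi = 4*pi; visible defects sum to (67/24)*pi


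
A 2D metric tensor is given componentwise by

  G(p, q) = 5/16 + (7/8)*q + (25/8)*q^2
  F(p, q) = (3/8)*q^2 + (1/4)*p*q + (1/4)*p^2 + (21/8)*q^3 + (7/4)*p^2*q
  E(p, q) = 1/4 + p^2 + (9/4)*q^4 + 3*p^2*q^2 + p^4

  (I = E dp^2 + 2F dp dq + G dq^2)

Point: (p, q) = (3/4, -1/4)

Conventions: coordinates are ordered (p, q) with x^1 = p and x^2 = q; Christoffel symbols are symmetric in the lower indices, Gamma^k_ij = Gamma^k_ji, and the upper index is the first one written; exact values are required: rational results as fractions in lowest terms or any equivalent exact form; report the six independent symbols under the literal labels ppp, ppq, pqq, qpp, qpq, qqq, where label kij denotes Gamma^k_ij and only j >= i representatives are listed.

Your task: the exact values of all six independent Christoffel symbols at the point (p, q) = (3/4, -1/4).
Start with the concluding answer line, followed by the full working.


Answer: Gamma_ppp = 138036/86633, Gamma_ppq = -37296/86633, Gamma_pqq = 96576/86633, Gamma_qpp = 125630/86633, Gamma_qpq = -21924/86633, Gamma_qqq = -46252/86633

E = 1273/1024, F = -87/512, G = 37/128 at the point
E_p = 111/32, E_q = -63/64, F_p = -11/32, F_q = 189/128, G_p = 0, G_q = -11/16
EG - F^2 = 86633/262144;  g^inv = (262144/86633) * [[37/128, 87/512], [87/512, 1273/1024]]
first-kind symbols [ij,l] = (1/2)(d_i g_jl + d_j g_il - d_l g_ij): [pp,p] = E_p/2 = 111/64, [pp,q] = F_p - E_q/2 = 19/128, [pq,p] = E_q/2 = -63/128, [pq,q] = G_p/2 = 0, [qq,p] = F_q - G_p/2 = 189/128, [qq,q] = G_q/2 = -11/32
Gamma^p_ij = (G*[ij,p] - F*[ij,q])/(EG - F^2), Gamma^q_ij = (E*[ij,q] - F*[ij,p])/(EG - F^2)


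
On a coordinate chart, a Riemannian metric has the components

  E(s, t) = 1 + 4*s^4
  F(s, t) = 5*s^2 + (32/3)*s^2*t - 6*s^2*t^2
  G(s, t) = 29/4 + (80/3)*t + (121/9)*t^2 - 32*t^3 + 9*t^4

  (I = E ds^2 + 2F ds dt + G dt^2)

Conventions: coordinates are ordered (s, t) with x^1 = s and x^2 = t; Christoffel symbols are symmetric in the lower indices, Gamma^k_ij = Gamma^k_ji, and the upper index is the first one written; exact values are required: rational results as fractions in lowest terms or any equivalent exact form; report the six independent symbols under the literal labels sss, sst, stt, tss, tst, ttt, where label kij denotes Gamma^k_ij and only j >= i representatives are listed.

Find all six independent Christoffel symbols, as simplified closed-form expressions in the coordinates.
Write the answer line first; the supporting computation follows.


Answer: Gamma_sss = 288*s^3/(144*s^4 + 324*t^4 - 1152*t^3 + 484*t^2 + 960*t + 261), Gamma_sst = 0, Gamma_stt = (-432*s^2*t + 384*s^2)/(144*s^4 + 324*t^4 - 1152*t^3 + 484*t^2 + 960*t + 261), Gamma_tss = (-432*s*t^2 + 768*s*t + 360*s)/(144*s^4 + 324*t^4 - 1152*t^3 + 484*t^2 + 960*t + 261), Gamma_tst = 0, Gamma_ttt = (648*t^3 - 1728*t^2 + 484*t + 480)/(144*s^4 + 324*t^4 - 1152*t^3 + 484*t^2 + 960*t + 261)

E = 1 + 4*s^4; F = 5*s^2 + (32/3)*s^2*t - 6*s^2*t^2; G = 29/4 + (80/3)*t + (121/9)*t^2 - 32*t^3 + 9*t^4
Gamma^k_ij = (1/2) g^{kl} (d_i g_jl + d_j g_il - d_l g_ij), with g^inv = (1/(EG-F^2)) [[G, -F], [-F, E]]
first partials: E_s = 16*s^3, E_t = 0, F_s = 10*s + (64/3)*s*t - 12*s*t^2, F_t = (32/3)*s^2 - 12*s^2*t, G_s = 0, G_t = 80/3 + (242/9)*t - 96*t^2 + 36*t^3
D = EG - F^2 = 29/4 + (80/3)*t + (121/9)*t^2 - 32*t^3 + 9*t^4 + 4*s^4
expanded: Gamma^s_ss = (G E_s - 2F F_s + F E_t)/(2D), Gamma^s_st = (G E_t - F G_s)/(2D), Gamma^s_tt = (2G F_t - G G_s - F G_t)/(2D), Gamma^t_ss = (2E F_s - E E_t - F E_s)/(2D), Gamma^t_st = (E G_s - F E_t)/(2D), Gamma^t_tt = (E G_t - 2F F_t + F G_s)/(2D); substitute and cancel common factors


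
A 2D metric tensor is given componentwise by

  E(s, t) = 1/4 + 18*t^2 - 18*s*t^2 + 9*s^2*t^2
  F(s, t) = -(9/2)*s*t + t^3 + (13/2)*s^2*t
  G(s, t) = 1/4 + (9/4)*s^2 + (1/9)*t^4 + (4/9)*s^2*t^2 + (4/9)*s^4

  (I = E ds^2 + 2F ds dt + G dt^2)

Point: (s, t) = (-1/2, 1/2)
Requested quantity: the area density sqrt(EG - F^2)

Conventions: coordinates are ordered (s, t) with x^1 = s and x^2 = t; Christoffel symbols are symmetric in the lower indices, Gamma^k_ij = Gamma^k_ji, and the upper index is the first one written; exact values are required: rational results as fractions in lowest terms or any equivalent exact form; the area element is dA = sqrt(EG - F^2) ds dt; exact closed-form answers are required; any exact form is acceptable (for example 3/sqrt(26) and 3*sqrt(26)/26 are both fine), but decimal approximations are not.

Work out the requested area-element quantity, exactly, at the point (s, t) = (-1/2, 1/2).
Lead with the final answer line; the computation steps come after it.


Answer: sqrt(EG - F^2) = 11*sqrt(5)/16

E = 121/16, F = 33/16, G = 7/8; EG - F^2 = 605/256


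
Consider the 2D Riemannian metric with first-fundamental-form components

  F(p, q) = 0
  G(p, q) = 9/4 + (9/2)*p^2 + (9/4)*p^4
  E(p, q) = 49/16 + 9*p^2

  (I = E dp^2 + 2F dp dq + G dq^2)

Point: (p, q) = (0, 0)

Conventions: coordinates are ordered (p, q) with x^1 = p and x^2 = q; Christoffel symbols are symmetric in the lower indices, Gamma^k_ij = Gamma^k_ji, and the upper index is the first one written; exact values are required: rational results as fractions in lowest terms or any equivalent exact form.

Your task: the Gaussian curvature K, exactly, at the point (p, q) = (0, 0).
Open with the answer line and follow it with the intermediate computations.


Answer: K = -32/49

E = 49/16, F = 0, G = 9/4, EG - F^2 = 441/64 at the point
E_p = 0, E_q = 0, F_p = 0, F_q = 0, G_p = 0, G_q = 0
E_qq = 0, F_pq = 0, G_pp = 9
Using the Brioschi determinant formula for K from the metric derivatives:
M1 = [[-E_qq/2 + F_pq - G_pp/2, E_p/2, F_p - E_q/2], [F_q - G_p/2, E, F], [G_q/2, F, G]] = [[-9/2, 0, 0], [0, 49/16, 0], [0, 0, 9/4]]; det M1 = -3969/128
M2 = [[0, E_q/2, G_p/2], [E_q/2, E, F], [G_p/2, F, G]] = [[0, 0, 0], [0, 49/16, 0], [0, 0, 9/4]]; det M2 = 0
det M1 - det M2 = -3969/128; K = -3969/128 / (441/64)^2 = -32/49


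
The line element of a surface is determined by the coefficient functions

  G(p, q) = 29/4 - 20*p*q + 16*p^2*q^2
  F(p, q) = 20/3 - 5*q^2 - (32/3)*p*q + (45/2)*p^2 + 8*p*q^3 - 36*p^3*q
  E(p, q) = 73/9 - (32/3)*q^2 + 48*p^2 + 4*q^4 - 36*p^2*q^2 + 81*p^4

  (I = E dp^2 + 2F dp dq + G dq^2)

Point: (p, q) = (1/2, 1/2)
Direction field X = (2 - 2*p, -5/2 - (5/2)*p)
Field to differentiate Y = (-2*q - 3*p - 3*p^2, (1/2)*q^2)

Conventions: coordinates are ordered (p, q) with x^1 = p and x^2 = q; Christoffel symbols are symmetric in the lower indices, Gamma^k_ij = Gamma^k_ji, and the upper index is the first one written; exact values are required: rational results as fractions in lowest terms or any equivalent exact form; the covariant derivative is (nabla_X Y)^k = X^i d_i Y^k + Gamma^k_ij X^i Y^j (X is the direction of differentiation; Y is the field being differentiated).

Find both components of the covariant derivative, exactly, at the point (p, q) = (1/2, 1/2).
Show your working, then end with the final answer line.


E = 2953/144, F = 53/8, G = 13/4 at the point
E_p = 159/2, E_q = -53/3, F_p = 14/3, F_q = -71/6, G_p = -6, G_q = -6
EG - F^2 = 3277/144;  g^inv = (144/3277) * [[13/4, -53/8], [-53/8, 2953/144]]
first-kind symbols [ij,l] = (1/2)(d_i g_jl + d_j g_il - d_l g_ij): [pp,p] = E_p/2 = 159/4, [pp,q] = F_p - E_q/2 = 27/2, [pq,p] = E_q/2 = -53/6, [pq,q] = G_p/2 = -3, [qq,p] = F_q - G_p/2 = -53/6, [qq,q] = G_q/2 = -3
Gamma^p_ij = (G*[ij,p] - F*[ij,q])/(EG - F^2), Gamma^q_ij = (E*[ij,q] - F*[ij,p])/(EG - F^2)
Gamma_ppp = 5724/3277, Gamma_ppq = -1272/3277, Gamma_pqq = -1272/3277, Gamma_qpp = 1944/3277, Gamma_qpq = -432/3277, Gamma_qqq = -432/3277
X = (1, -15/4), Y = (-13/4, 1/8) at the point

Answer: (nabla_X Y)^p = -115011/13108, (nabla_X Y)^q = -140631/26216


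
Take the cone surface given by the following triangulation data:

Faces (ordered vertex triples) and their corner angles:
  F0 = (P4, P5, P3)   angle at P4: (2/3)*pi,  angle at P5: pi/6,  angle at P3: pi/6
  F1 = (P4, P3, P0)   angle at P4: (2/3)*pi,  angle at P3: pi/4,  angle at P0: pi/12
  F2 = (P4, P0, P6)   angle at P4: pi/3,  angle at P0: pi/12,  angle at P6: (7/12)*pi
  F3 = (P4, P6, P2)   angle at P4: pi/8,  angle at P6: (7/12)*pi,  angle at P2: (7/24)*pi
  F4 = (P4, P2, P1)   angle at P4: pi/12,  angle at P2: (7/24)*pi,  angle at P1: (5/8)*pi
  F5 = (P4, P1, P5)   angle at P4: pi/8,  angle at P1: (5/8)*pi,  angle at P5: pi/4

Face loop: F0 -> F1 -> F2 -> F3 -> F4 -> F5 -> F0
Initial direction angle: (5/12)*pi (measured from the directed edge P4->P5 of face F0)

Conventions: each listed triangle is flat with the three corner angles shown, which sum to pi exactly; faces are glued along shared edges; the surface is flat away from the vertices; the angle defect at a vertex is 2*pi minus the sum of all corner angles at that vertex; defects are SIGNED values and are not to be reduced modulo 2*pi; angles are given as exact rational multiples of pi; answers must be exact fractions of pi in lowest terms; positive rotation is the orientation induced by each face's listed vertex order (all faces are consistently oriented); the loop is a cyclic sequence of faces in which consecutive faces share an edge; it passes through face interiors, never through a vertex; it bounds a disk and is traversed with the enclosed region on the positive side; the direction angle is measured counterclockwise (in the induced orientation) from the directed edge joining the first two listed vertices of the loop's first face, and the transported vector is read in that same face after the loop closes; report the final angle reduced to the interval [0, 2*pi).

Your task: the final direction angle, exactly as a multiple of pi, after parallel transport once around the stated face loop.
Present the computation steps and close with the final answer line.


enclosed vertex P4: corner angles sum to 2*pi, defect = 2*pi - 2*pi = 0
the final direction is the initial angle plus the enclosed defects, taken mod 2*pi in the induced orientation
final angle = (5/12)*pi + 0 = (5/12)*pi (mod 2*pi)

Answer: final direction angle = (5/12)*pi


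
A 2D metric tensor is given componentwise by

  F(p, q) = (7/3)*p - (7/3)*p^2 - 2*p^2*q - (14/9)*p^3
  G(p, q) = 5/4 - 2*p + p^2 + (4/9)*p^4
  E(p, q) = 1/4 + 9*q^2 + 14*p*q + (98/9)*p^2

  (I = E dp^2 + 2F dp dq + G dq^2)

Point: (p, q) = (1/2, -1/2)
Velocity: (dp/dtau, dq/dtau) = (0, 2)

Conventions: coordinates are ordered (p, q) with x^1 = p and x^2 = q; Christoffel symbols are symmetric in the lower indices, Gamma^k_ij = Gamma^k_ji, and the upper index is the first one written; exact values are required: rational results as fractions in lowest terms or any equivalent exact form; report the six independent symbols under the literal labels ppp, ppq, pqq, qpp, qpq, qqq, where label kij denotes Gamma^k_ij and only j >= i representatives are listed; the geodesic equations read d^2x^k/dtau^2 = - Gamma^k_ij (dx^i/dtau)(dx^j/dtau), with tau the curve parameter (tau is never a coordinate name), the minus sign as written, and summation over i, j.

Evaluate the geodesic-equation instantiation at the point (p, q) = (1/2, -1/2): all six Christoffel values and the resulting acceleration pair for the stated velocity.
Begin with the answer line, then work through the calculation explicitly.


Answer: Gamma_ppp = 640/649, Gamma_ppq = -362/649, Gamma_pqq = -76/649, Gamma_qpp = 250/649, Gamma_qpq = -40/649, Gamma_qqq = 92/649; accelerations (d^2p/dtau^2, d^2q/dtau^2) = (304/649, -368/649)

E = 31/18, F = 23/36, G = 19/36 at the point
E_p = 35/9, E_q = -2, F_p = -1/6, F_q = -1/2, G_p = -7/9, G_q = 0
EG - F^2 = 649/1296;  g^inv = (1296/649) * [[19/36, -23/36], [-23/36, 31/18]]
first-kind symbols [ij,l] = (1/2)(d_i g_jl + d_j g_il - d_l g_ij): [pp,p] = E_p/2 = 35/18, [pp,q] = F_p - E_q/2 = 5/6, [pq,p] = E_q/2 = -1, [pq,q] = G_p/2 = -7/18, [qq,p] = F_q - G_p/2 = -1/9, [qq,q] = G_q/2 = 0
Gamma^p_ij = (G*[ij,p] - F*[ij,q])/(EG - F^2), Gamma^q_ij = (E*[ij,q] - F*[ij,p])/(EG - F^2)
Gamma_ppp = 640/649, Gamma_ppq = -362/649, Gamma_pqq = -76/649, Gamma_qpp = 250/649, Gamma_qpq = -40/649, Gamma_qqq = 92/649
d^2p/dtau^2 = -(Gamma_ppp*(0)^2 + 2*Gamma_ppq*(0)*(2) + Gamma_pqq*(2)^2) = 304/649
d^2q/dtau^2 = -(Gamma_qpp*(0)^2 + 2*Gamma_qpq*(0)*(2) + Gamma_qqq*(2)^2) = -368/649


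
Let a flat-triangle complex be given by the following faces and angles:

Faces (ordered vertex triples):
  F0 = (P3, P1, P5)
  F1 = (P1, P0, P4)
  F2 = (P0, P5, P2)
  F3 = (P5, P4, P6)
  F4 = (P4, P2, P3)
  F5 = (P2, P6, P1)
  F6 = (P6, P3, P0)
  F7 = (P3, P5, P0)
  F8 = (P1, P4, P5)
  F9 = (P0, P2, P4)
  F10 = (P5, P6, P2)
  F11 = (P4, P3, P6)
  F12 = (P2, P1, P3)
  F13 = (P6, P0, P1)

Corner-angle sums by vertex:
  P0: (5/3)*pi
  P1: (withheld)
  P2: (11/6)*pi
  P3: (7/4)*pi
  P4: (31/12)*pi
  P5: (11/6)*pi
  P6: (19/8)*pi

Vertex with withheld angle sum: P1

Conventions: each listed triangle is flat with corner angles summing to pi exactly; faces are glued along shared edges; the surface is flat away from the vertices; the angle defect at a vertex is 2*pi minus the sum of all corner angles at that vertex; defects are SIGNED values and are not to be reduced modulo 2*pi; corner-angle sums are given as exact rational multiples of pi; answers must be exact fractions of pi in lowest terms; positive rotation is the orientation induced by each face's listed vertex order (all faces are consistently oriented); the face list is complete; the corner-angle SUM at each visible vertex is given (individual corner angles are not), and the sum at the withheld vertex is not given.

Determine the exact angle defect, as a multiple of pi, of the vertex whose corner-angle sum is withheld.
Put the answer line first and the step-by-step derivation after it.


Answer: defect(P1) = pi/24

V = 7, E = 21, F = 14; chi = V - E + F = 0
Gauss-Bonnet: total defect = 2*pi*chi = 0; visible defects sum to -pi/24


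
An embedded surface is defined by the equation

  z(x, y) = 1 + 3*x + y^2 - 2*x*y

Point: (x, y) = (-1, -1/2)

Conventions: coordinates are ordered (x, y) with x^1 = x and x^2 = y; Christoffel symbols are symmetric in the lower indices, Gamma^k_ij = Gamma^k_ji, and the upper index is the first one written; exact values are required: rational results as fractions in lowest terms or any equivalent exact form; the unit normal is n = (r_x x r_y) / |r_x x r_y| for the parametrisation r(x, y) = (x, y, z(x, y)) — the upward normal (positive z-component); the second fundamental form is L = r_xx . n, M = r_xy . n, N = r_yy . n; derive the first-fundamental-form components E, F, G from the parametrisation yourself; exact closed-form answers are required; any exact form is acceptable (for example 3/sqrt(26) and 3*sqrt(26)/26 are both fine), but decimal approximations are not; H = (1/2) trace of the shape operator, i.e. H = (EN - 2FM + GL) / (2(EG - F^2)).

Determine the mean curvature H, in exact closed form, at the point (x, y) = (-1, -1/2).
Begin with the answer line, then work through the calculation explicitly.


Answer: H = 25*sqrt(2)/108

z_x = 4, z_y = 1, z_xx = 0, z_xy = -2, z_yy = 2
E = 17, F = 4, G = 2; answer radicand W^2 = 18
unnormalised second-form numerators: l = 0, m = -2, n = 2; L = l/sqrt(18), and similarly M = m/sqrt(W^2), N = n/sqrt(W^2)
H = (E*n - 2*F*m + G*l) / (2*(EG - F^2)*sqrt(W^2)); E*n - 2*F*m + G*l = 50, EG - F^2 = 18, so H = (25/18)/sqrt(18)


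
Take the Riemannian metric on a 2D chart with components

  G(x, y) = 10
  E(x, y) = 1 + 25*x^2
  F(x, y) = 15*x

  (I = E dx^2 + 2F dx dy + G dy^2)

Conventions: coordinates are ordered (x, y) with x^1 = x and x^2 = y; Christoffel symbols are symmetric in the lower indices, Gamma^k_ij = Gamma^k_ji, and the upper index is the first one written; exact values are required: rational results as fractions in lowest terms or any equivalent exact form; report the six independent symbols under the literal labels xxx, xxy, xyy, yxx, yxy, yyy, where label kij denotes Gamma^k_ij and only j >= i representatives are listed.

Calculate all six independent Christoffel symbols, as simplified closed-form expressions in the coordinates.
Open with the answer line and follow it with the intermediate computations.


Answer: Gamma_xxx = 5*x/(5*x^2 + 2), Gamma_xxy = 0, Gamma_xyy = 0, Gamma_yxx = 3/(5*x^2 + 2), Gamma_yxy = 0, Gamma_yyy = 0

E = 1 + 25*x^2; F = 15*x; G = 10
Gamma^k_ij = (1/2) g^{kl} (d_i g_jl + d_j g_il - d_l g_ij), with g^inv = (1/(EG-F^2)) [[G, -F], [-F, E]]
first partials: E_x = 50*x, E_y = 0, F_x = 15, F_y = 0, G_x = 0, G_y = 0
D = EG - F^2 = 10 + 25*x^2
expanded: Gamma^x_xx = (G E_x - 2F F_x + F E_y)/(2D), Gamma^x_xy = (G E_y - F G_x)/(2D), Gamma^x_yy = (2G F_y - G G_x - F G_y)/(2D), Gamma^y_xx = (2E F_x - E E_y - F E_x)/(2D), Gamma^y_xy = (E G_x - F E_y)/(2D), Gamma^y_yy = (E G_y - 2F F_y + F G_x)/(2D); substitute and cancel common factors


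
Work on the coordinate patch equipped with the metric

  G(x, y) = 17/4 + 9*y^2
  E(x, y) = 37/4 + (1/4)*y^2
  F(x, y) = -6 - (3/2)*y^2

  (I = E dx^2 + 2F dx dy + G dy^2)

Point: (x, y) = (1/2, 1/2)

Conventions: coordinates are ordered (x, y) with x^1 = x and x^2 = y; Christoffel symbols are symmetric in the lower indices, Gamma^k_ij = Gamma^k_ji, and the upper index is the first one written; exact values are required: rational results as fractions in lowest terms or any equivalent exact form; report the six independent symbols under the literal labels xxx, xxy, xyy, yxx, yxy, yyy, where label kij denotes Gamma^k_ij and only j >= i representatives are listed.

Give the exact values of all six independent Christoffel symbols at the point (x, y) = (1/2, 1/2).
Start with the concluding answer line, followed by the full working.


Answer: Gamma_xxx = -51/1273, Gamma_xxy = 52/1273, Gamma_xyy = 1212/1273, Gamma_yxx = -149/2546, Gamma_yxy = 51/1273, Gamma_yyy = 2070/1273

E = 149/16, F = -51/8, G = 13/2 at the point
E_x = 0, E_y = 1/4, F_x = 0, F_y = -3/2, G_x = 0, G_y = 9
EG - F^2 = 1273/64;  g^inv = (64/1273) * [[13/2, 51/8], [51/8, 149/16]]
first-kind symbols [ij,l] = (1/2)(d_i g_jl + d_j g_il - d_l g_ij): [xx,x] = E_x/2 = 0, [xx,y] = F_x - E_y/2 = -1/8, [xy,x] = E_y/2 = 1/8, [xy,y] = G_x/2 = 0, [yy,x] = F_y - G_x/2 = -3/2, [yy,y] = G_y/2 = 9/2
Gamma^x_ij = (G*[ij,x] - F*[ij,y])/(EG - F^2), Gamma^y_ij = (E*[ij,y] - F*[ij,x])/(EG - F^2)


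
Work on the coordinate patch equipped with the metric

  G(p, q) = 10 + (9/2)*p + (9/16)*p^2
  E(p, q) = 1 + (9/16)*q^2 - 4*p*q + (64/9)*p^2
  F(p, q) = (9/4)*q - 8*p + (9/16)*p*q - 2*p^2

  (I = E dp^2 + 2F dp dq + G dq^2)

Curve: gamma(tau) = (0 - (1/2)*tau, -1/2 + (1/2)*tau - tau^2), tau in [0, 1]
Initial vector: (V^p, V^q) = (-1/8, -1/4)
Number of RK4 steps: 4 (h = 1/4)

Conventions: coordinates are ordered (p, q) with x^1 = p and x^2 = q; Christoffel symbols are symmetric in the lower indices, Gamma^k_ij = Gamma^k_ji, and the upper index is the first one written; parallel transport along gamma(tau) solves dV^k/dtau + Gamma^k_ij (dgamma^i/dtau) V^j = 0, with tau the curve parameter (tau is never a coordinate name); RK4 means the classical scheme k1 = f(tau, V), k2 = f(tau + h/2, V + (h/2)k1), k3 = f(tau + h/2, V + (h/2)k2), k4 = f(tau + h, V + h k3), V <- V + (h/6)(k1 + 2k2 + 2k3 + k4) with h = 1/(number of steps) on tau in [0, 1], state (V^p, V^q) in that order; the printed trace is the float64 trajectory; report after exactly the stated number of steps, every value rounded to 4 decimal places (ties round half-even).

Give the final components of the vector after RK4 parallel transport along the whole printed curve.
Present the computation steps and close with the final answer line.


gamma'(tau) = (-1/2, 1/2 - 2*tau); f(tau, V)^k = -Gamma^k_ij(gamma(tau)) gamma'^i(tau) V^j; h = 1/4; intermediate values shown to 6 dp
curve data and Christoffel symbols at the stage parameters:
  tau = 0.000000: gamma = (0.000000, -0.500000), gamma' = (-0.500000, 0.500000); Gamma_ppp = 0.098613, Gamma_ppq = -0.027735, Gamma_pqq = 0.000000, Gamma_qpp = -0.788906, Gamma_qpq = 0.221880, Gamma_qqq = 0.000000
  tau = 0.125000: gamma = (-0.062500, -0.453125), gamma' = (-0.500000, 0.250000); Gamma_ppp = 0.047360, Gamma_ppq = -0.013320, Gamma_pqq = 0.000000, Gamma_qpp = -0.807615, Gamma_qpq = 0.227142, Gamma_qqq = 0.000000
  tau = 0.250000: gamma = (-0.125000, -0.437500), gamma' = (-0.500000, 0.000000); Gamma_ppp = -0.001470, Gamma_ppq = 0.000414, Gamma_pqq = 0.000000, Gamma_qpp = -0.820426, Gamma_qpq = 0.230745, Gamma_qqq = 0.000000
  tau = 0.375000: gamma = (-0.187500, -0.453125), gamma' = (-0.500000, -0.250000); Gamma_ppp = -0.046414, Gamma_ppq = 0.013054, Gamma_pqq = 0.000000, Gamma_qpp = -0.828653, Gamma_qpq = 0.233059, Gamma_qqq = 0.000000
  tau = 0.500000: gamma = (-0.250000, -0.500000), gamma' = (-0.500000, -0.500000); Gamma_ppp = -0.086466, Gamma_ppq = 0.024318, Gamma_pqq = 0.000000, Gamma_qpp = -0.833776, Gamma_qpq = 0.234499, Gamma_qqq = 0.000000
  tau = 0.625000: gamma = (-0.312500, -0.578125), gamma' = (-0.500000, -0.750000); Gamma_ppp = -0.121017, Gamma_ppq = 0.034036, Gamma_pqq = 0.000000, Gamma_qpp = -0.837262, Gamma_qpq = 0.235480, Gamma_qqq = 0.000000
  tau = 0.750000: gamma = (-0.375000, -0.687500), gamma' = (-0.500000, -1.000000); Gamma_ppp = -0.149737, Gamma_ppq = 0.042114, Gamma_pqq = 0.000000, Gamma_qpp = -0.840461, Gamma_qpq = 0.236380, Gamma_qqq = 0.000000
  tau = 0.875000: gamma = (-0.437500, -0.828125), gamma' = (-0.500000, -1.250000); Gamma_ppp = -0.172447, Gamma_ppq = 0.048501, Gamma_pqq = 0.000000, Gamma_qpp = -0.844538, Gamma_qpq = 0.237526, Gamma_qqq = 0.000000
  tau = 1.000000: gamma = (-0.500000, -1.000000), gamma' = (-0.500000, -1.500000); Gamma_ppp = -0.188990, Gamma_ppq = 0.053153, Gamma_pqq = 0.000000, Gamma_qpp = -0.850453, Gamma_qpq = 0.239190, Gamma_qqq = 0.000000
step 0: V^p = -0.1250, V^q = -0.2500
step 1: k1 = (-0.004430, 0.035439), k2 = (-0.001756, 0.029940), k3 = (-0.001742, 0.029708), k4 = (0.000042, 0.023469); V <- V + (h/6)(k1 + 2k2 + 2k3 + k4): V^p = -0.1255, V^q = -0.2426
step 2: k1 = (0.000042, 0.023485), k2 = (0.000938, 0.016750), k3 = (0.000930, 0.016612), k4 = (0.000993, 0.009572); V <- V + (h/6)(k1 + 2k2 + 2k3 + k4): V^p = -0.1253, V^q = -0.2384
step 3: k1 = (0.000994, 0.009583), k2 = (0.000341, 0.002359), k3 = (0.000328, 0.002272), k4 = (-0.000908, -0.005094); V <- V + (h/6)(k1 + 2k2 + 2k3 + k4): V^p = -0.1252, V^q = -0.2378
step 4: k1 = (-0.000907, -0.005090), k2 = (-0.002575, -0.012611), k3 = (-0.002593, -0.012697), k4 = (-0.004547, -0.020462); V <- V + (h/6)(k1 + 2k2 + 2k3 + k4): V^p = -0.1259, V^q = -0.2410

Answer: V^p = -0.1259, V^q = -0.2410


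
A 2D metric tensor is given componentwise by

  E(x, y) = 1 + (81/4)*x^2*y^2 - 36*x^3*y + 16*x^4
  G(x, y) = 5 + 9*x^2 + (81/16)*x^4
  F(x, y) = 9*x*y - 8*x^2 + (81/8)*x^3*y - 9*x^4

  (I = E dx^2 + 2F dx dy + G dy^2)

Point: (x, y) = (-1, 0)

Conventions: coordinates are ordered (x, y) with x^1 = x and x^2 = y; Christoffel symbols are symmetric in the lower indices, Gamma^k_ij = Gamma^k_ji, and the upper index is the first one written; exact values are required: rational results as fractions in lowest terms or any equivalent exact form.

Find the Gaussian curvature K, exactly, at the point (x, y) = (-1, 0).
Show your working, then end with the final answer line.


E = 17, F = -17, G = 305/16, EG - F^2 = 561/16 at the point
E_x = -64, E_y = 36, F_x = 52, F_y = -153/8, G_x = -153/4, G_y = 0
E_yy = 81/2, F_xy = 315/8, G_xx = 315/4
Apply the Brioschi formula K = (det M1 - det M2)/(EG - F^2)^2 over the derivative matrices of E, F, G.
M1 = [[-E_yy/2 + F_xy - G_xx/2, E_x/2, F_x - E_y/2], [F_y - G_x/2, E, F], [G_y/2, F, G]] = [[-81/4, -32, 34], [0, 17, -17], [0, -17, 305/16]]; det M1 = -45441/64
M2 = [[0, E_y/2, G_x/2], [E_y/2, E, F], [G_x/2, F, G]] = [[0, 18, -153/8], [18, 17, -17], [-153/8, -17, 305/16]]; det M2 = -44145/64
det M1 - det M2 = -81/4; K = -81/4 / (561/16)^2 = -576/34969

Answer: K = -576/34969


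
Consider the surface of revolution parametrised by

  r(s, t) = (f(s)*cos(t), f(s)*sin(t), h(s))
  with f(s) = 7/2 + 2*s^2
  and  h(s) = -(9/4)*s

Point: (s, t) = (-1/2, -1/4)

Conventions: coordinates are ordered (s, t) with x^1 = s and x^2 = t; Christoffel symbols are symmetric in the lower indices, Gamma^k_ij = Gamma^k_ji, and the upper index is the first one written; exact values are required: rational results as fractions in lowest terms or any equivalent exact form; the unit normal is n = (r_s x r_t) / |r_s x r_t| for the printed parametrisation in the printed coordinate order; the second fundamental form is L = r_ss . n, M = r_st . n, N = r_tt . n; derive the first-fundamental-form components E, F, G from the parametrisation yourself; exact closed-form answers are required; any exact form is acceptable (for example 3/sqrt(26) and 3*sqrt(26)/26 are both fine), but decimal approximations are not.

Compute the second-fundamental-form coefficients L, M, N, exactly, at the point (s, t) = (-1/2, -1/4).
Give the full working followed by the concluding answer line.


f = 4, f' = -2, f'' = 4, h' = -9/4, h'' = 0
E = 145/16, F = 0, G = 16; answer radicand W^2 = 145/16
unnormalised second-form numerators: l = 9, m = 0, n = -9; L = l/sqrt(145/16), and similarly M = m/sqrt(W^2), N = n/sqrt(W^2)

Answer: L = 36*sqrt(145)/145, M = 0, N = -36*sqrt(145)/145


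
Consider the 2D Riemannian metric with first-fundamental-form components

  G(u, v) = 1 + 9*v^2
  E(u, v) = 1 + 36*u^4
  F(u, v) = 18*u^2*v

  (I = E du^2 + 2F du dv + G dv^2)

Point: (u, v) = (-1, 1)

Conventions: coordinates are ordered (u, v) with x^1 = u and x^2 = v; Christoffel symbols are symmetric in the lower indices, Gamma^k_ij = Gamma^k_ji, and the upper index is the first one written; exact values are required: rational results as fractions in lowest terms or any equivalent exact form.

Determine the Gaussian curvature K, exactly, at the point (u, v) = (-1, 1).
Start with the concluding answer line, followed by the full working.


Answer: K = -9/529

E = 37, F = 18, G = 10, EG - F^2 = 46 at the point
E_u = -144, E_v = 0, F_u = -36, F_v = 18, G_u = 0, G_v = 18
E_vv = 0, F_uv = -36, G_uu = 0
K follows from Brioschi's formula, (det M1 - det M2)/(EG - F^2)^2.
M1 = [[-E_vv/2 + F_uv - G_uu/2, E_u/2, F_u - E_v/2], [F_v - G_u/2, E, F], [G_v/2, F, G]] = [[-36, -72, -36], [18, 37, 18], [9, 18, 10]]; det M1 = -36
M2 = [[0, E_v/2, G_u/2], [E_v/2, E, F], [G_u/2, F, G]] = [[0, 0, 0], [0, 37, 18], [0, 18, 10]]; det M2 = 0
det M1 - det M2 = -36; K = -36 / (46)^2 = -9/529


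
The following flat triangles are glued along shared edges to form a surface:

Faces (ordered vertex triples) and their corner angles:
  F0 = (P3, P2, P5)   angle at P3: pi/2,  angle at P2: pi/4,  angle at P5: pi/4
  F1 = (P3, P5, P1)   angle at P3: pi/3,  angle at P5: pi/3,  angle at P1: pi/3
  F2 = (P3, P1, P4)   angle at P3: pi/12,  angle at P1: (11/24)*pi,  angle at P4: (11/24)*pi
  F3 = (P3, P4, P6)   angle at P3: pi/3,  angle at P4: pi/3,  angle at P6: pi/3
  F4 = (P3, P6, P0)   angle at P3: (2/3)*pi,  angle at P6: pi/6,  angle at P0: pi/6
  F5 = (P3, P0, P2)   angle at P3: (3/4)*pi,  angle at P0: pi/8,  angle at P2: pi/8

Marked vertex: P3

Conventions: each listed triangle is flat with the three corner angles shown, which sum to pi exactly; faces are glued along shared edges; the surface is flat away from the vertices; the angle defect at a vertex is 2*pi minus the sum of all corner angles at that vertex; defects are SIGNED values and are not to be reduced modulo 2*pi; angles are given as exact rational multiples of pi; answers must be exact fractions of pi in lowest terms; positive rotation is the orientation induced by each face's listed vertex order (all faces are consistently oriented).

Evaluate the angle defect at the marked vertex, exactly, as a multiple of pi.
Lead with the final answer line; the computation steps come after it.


Answer: defect(P3) = (-2/3)*pi

Sum of corner angles at P3: (8/3)*pi
defect = 2*pi - (8/3)*pi


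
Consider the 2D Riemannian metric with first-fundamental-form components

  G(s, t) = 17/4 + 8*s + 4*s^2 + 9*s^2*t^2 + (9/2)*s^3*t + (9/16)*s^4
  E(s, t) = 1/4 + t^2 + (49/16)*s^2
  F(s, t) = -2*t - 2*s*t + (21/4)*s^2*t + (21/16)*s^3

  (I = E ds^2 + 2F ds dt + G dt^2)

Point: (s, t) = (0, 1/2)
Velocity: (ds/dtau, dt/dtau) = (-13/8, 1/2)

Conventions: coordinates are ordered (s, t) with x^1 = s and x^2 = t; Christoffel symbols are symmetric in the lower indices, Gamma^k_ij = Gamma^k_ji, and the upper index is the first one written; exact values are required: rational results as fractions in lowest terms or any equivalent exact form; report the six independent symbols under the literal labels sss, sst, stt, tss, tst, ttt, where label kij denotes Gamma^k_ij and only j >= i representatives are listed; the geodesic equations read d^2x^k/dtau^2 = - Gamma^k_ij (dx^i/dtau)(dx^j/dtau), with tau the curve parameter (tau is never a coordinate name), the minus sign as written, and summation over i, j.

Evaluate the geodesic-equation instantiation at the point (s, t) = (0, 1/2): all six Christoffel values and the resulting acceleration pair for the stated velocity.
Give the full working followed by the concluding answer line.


E = 1/2, F = -1, G = 17/4 at the point
E_s = 0, E_t = 1, F_s = -1, F_t = -2, G_s = 8, G_t = 0
EG - F^2 = 9/8;  g^inv = (8/9) * [[17/4, 1], [1, 1/2]]
first-kind symbols [ij,l] = (1/2)(d_i g_jl + d_j g_il - d_l g_ij): [ss,s] = E_s/2 = 0, [ss,t] = F_s - E_t/2 = -3/2, [st,s] = E_t/2 = 1/2, [st,t] = G_s/2 = 4, [tt,s] = F_t - G_s/2 = -6, [tt,t] = G_t/2 = 0
Gamma^s_ij = (G*[ij,s] - F*[ij,t])/(EG - F^2), Gamma^t_ij = (E*[ij,t] - F*[ij,s])/(EG - F^2)
Gamma_sss = -4/3, Gamma_sst = 49/9, Gamma_stt = -68/3, Gamma_tss = -2/3, Gamma_tst = 20/9, Gamma_ttt = -16/3
d^2s/dtau^2 = -(Gamma_sss*(-13/8)^2 + 2*Gamma_sst*(-13/8)*(1/2) + Gamma_stt*(1/2)^2) = 2597/144
d^2t/dtau^2 = -(Gamma_tss*(-13/8)^2 + 2*Gamma_tst*(-13/8)*(1/2) + Gamma_ttt*(1/2)^2) = 1931/288

Answer: Gamma_sss = -4/3, Gamma_sst = 49/9, Gamma_stt = -68/3, Gamma_tss = -2/3, Gamma_tst = 20/9, Gamma_ttt = -16/3; accelerations (d^2s/dtau^2, d^2t/dtau^2) = (2597/144, 1931/288)


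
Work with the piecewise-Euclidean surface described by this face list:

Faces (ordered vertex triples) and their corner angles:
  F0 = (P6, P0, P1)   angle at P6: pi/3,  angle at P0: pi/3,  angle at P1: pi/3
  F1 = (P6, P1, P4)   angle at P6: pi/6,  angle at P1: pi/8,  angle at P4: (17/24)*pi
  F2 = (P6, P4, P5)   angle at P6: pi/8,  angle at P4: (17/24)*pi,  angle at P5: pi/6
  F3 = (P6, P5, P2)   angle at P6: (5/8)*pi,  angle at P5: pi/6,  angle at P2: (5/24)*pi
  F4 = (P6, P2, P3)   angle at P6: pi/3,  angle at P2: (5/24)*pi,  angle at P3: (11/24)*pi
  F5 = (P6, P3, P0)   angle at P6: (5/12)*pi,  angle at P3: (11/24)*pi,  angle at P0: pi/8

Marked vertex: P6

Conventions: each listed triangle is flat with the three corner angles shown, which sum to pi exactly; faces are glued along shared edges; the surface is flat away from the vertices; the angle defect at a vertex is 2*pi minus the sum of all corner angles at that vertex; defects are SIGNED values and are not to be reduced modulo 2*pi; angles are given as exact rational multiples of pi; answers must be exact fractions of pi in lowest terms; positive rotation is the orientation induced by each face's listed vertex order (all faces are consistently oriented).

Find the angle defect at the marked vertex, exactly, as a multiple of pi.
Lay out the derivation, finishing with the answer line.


Sum of corner angles at P6: 2*pi
defect = 2*pi - 2*pi

Answer: defect(P6) = 0


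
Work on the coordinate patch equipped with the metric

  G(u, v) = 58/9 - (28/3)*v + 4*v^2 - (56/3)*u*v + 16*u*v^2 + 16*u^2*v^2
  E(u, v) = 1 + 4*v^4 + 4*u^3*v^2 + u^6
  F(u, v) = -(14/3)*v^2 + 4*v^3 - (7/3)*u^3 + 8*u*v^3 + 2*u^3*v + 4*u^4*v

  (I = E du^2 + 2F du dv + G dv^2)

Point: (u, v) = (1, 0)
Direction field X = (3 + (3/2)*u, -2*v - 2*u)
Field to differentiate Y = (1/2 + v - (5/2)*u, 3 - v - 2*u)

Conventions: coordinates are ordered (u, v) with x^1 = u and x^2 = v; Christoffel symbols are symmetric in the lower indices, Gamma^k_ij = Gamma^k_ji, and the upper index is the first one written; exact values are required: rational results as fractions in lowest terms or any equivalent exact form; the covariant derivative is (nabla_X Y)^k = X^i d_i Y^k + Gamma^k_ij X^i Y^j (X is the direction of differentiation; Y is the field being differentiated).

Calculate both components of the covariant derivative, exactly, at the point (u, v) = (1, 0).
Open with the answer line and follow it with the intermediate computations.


Answer: (nabla_X Y)^u = -4955/268, (nabla_X Y)^v = 350/67

E = 2, F = -7/3, G = 58/9 at the point
E_u = 6, E_v = 0, F_u = -7, F_v = 6, G_u = 0, G_v = -28
EG - F^2 = 67/9;  g^inv = (9/67) * [[58/9, 7/3], [7/3, 2]]
first-kind symbols [ij,l] = (1/2)(d_i g_jl + d_j g_il - d_l g_ij): [uu,u] = E_u/2 = 3, [uu,v] = F_u - E_v/2 = -7, [uv,u] = E_v/2 = 0, [uv,v] = G_u/2 = 0, [vv,u] = F_v - G_u/2 = 6, [vv,v] = G_v/2 = -14
Gamma^u_ij = (G*[ij,u] - F*[ij,v])/(EG - F^2), Gamma^v_ij = (E*[ij,v] - F*[ij,u])/(EG - F^2)
Gamma_uuu = 27/67, Gamma_uuv = 0, Gamma_uvv = 54/67, Gamma_vuu = -63/67, Gamma_vuv = 0, Gamma_vvv = -126/67
X = (9/2, -2), Y = (-2, 1) at the point


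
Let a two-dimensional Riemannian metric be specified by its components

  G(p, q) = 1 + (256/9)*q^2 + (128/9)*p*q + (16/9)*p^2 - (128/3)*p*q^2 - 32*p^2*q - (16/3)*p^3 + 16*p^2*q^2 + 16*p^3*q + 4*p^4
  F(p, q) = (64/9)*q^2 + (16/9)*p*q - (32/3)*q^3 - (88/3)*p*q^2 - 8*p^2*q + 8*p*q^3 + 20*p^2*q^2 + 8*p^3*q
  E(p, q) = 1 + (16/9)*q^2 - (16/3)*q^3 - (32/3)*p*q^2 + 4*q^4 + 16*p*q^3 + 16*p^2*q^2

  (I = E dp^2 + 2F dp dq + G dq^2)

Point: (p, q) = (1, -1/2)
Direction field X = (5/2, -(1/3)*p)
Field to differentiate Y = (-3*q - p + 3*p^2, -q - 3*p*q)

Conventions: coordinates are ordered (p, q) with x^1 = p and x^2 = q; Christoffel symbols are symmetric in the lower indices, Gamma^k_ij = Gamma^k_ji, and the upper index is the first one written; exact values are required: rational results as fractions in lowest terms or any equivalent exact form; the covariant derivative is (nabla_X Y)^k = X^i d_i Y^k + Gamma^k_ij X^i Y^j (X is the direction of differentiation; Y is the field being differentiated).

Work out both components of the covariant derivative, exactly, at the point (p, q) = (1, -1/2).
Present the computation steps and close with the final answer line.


E = 61/36, F = -10/9, G = 25/9 at the point
E_p = 10/3, E_q = -10/9, F_p = -29/9, F_q = 2, G_p = 16/9, G_q = -32/9
EG - F^2 = 125/36;  g^inv = (36/125) * [[25/9, 10/9], [10/9, 61/36]]
first-kind symbols [ij,l] = (1/2)(d_i g_jl + d_j g_il - d_l g_ij): [pp,p] = E_p/2 = 5/3, [pp,q] = F_p - E_q/2 = -8/3, [pq,p] = E_q/2 = -5/9, [pq,q] = G_p/2 = 8/9, [qq,p] = F_q - G_p/2 = 10/9, [qq,q] = G_q/2 = -16/9
Gamma^p_ij = (G*[ij,p] - F*[ij,q])/(EG - F^2), Gamma^q_ij = (E*[ij,q] - F*[ij,p])/(EG - F^2)
Gamma_ppp = 12/25, Gamma_ppq = -4/25, Gamma_pqq = 8/25, Gamma_qpp = -96/125, Gamma_qpq = 32/125, Gamma_qqq = -64/125
X = (5/2, -1/3), Y = (7/2, 2) at the point

Answer: (nabla_X Y)^p = 2531/150, (nabla_X Y)^q = -157/500
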